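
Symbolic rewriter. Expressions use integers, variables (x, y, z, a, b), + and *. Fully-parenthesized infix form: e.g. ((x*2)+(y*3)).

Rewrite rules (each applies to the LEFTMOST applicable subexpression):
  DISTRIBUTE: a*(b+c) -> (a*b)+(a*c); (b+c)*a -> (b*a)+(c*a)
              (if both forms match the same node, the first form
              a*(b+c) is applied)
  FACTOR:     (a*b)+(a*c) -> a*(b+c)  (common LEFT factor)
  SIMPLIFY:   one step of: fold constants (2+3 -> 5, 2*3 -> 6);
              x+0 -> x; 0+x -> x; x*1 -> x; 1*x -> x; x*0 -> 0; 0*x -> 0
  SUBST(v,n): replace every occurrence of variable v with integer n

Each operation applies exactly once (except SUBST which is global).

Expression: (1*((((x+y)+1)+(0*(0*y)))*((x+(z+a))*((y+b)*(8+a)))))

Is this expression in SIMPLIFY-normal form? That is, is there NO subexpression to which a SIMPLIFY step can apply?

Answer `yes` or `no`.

Answer: no

Derivation:
Expression: (1*((((x+y)+1)+(0*(0*y)))*((x+(z+a))*((y+b)*(8+a)))))
Scanning for simplifiable subexpressions (pre-order)...
  at root: (1*((((x+y)+1)+(0*(0*y)))*((x+(z+a))*((y+b)*(8+a))))) (SIMPLIFIABLE)
  at R: ((((x+y)+1)+(0*(0*y)))*((x+(z+a))*((y+b)*(8+a)))) (not simplifiable)
  at RL: (((x+y)+1)+(0*(0*y))) (not simplifiable)
  at RLL: ((x+y)+1) (not simplifiable)
  at RLLL: (x+y) (not simplifiable)
  at RLR: (0*(0*y)) (SIMPLIFIABLE)
  at RLRR: (0*y) (SIMPLIFIABLE)
  at RR: ((x+(z+a))*((y+b)*(8+a))) (not simplifiable)
  at RRL: (x+(z+a)) (not simplifiable)
  at RRLR: (z+a) (not simplifiable)
  at RRR: ((y+b)*(8+a)) (not simplifiable)
  at RRRL: (y+b) (not simplifiable)
  at RRRR: (8+a) (not simplifiable)
Found simplifiable subexpr at path root: (1*((((x+y)+1)+(0*(0*y)))*((x+(z+a))*((y+b)*(8+a)))))
One SIMPLIFY step would give: ((((x+y)+1)+(0*(0*y)))*((x+(z+a))*((y+b)*(8+a))))
-> NOT in normal form.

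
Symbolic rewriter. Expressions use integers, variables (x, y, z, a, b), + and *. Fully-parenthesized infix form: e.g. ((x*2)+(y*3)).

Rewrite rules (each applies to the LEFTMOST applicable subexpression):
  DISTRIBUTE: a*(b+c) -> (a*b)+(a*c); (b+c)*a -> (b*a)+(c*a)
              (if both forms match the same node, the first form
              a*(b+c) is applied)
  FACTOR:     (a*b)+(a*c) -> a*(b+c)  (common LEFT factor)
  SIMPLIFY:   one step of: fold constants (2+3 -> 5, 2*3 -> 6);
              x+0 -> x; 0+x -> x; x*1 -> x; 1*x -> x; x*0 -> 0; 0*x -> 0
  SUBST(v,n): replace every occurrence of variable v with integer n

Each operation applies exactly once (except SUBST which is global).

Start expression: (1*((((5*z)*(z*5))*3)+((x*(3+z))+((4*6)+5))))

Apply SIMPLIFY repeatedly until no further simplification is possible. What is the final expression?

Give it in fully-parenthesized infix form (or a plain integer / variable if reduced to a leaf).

Answer: ((((5*z)*(z*5))*3)+((x*(3+z))+29))

Derivation:
Start: (1*((((5*z)*(z*5))*3)+((x*(3+z))+((4*6)+5))))
Step 1: at root: (1*((((5*z)*(z*5))*3)+((x*(3+z))+((4*6)+5)))) -> ((((5*z)*(z*5))*3)+((x*(3+z))+((4*6)+5))); overall: (1*((((5*z)*(z*5))*3)+((x*(3+z))+((4*6)+5)))) -> ((((5*z)*(z*5))*3)+((x*(3+z))+((4*6)+5)))
Step 2: at RRL: (4*6) -> 24; overall: ((((5*z)*(z*5))*3)+((x*(3+z))+((4*6)+5))) -> ((((5*z)*(z*5))*3)+((x*(3+z))+(24+5)))
Step 3: at RR: (24+5) -> 29; overall: ((((5*z)*(z*5))*3)+((x*(3+z))+(24+5))) -> ((((5*z)*(z*5))*3)+((x*(3+z))+29))
Fixed point: ((((5*z)*(z*5))*3)+((x*(3+z))+29))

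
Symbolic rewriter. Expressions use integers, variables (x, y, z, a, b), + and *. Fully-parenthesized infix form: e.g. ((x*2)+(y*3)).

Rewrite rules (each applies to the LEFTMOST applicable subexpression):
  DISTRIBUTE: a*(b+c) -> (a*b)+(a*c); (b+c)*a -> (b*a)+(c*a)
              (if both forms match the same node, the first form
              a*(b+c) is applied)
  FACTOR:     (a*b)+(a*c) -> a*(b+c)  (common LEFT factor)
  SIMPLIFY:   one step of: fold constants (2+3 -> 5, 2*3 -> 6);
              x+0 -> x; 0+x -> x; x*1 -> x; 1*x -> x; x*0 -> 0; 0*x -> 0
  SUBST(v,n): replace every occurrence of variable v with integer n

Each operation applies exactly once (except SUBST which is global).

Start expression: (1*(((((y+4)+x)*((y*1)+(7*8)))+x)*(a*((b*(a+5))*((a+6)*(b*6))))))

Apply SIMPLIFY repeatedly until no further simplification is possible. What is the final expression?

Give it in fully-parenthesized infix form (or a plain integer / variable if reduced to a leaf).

Start: (1*(((((y+4)+x)*((y*1)+(7*8)))+x)*(a*((b*(a+5))*((a+6)*(b*6))))))
Step 1: at root: (1*(((((y+4)+x)*((y*1)+(7*8)))+x)*(a*((b*(a+5))*((a+6)*(b*6)))))) -> (((((y+4)+x)*((y*1)+(7*8)))+x)*(a*((b*(a+5))*((a+6)*(b*6))))); overall: (1*(((((y+4)+x)*((y*1)+(7*8)))+x)*(a*((b*(a+5))*((a+6)*(b*6)))))) -> (((((y+4)+x)*((y*1)+(7*8)))+x)*(a*((b*(a+5))*((a+6)*(b*6)))))
Step 2: at LLRL: (y*1) -> y; overall: (((((y+4)+x)*((y*1)+(7*8)))+x)*(a*((b*(a+5))*((a+6)*(b*6))))) -> (((((y+4)+x)*(y+(7*8)))+x)*(a*((b*(a+5))*((a+6)*(b*6)))))
Step 3: at LLRR: (7*8) -> 56; overall: (((((y+4)+x)*(y+(7*8)))+x)*(a*((b*(a+5))*((a+6)*(b*6))))) -> (((((y+4)+x)*(y+56))+x)*(a*((b*(a+5))*((a+6)*(b*6)))))
Fixed point: (((((y+4)+x)*(y+56))+x)*(a*((b*(a+5))*((a+6)*(b*6)))))

Answer: (((((y+4)+x)*(y+56))+x)*(a*((b*(a+5))*((a+6)*(b*6)))))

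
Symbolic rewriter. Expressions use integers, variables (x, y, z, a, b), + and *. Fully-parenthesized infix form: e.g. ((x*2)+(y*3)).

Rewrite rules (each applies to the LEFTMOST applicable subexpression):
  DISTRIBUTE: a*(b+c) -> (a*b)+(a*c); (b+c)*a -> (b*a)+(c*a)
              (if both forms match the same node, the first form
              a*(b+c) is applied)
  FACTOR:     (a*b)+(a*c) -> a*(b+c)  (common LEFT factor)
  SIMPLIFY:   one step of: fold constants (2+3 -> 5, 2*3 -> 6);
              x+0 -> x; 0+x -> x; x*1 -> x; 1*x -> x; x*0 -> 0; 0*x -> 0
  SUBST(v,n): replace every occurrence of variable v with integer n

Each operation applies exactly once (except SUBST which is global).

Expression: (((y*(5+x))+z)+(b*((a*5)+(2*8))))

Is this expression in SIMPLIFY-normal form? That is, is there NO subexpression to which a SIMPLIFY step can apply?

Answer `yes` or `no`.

Expression: (((y*(5+x))+z)+(b*((a*5)+(2*8))))
Scanning for simplifiable subexpressions (pre-order)...
  at root: (((y*(5+x))+z)+(b*((a*5)+(2*8)))) (not simplifiable)
  at L: ((y*(5+x))+z) (not simplifiable)
  at LL: (y*(5+x)) (not simplifiable)
  at LLR: (5+x) (not simplifiable)
  at R: (b*((a*5)+(2*8))) (not simplifiable)
  at RR: ((a*5)+(2*8)) (not simplifiable)
  at RRL: (a*5) (not simplifiable)
  at RRR: (2*8) (SIMPLIFIABLE)
Found simplifiable subexpr at path RRR: (2*8)
One SIMPLIFY step would give: (((y*(5+x))+z)+(b*((a*5)+16)))
-> NOT in normal form.

Answer: no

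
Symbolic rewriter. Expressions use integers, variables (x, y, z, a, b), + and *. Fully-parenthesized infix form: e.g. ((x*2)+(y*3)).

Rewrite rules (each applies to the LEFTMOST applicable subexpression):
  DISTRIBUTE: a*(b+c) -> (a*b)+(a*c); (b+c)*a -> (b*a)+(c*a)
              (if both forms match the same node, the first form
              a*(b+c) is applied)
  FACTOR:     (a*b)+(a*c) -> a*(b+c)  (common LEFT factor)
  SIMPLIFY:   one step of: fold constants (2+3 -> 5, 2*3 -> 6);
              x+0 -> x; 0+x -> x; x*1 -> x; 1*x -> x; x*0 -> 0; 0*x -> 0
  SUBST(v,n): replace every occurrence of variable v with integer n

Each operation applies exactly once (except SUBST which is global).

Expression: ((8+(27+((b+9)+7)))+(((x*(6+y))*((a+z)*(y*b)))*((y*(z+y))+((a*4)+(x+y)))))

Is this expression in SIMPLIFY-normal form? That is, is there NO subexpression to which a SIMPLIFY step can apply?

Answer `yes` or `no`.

Answer: yes

Derivation:
Expression: ((8+(27+((b+9)+7)))+(((x*(6+y))*((a+z)*(y*b)))*((y*(z+y))+((a*4)+(x+y)))))
Scanning for simplifiable subexpressions (pre-order)...
  at root: ((8+(27+((b+9)+7)))+(((x*(6+y))*((a+z)*(y*b)))*((y*(z+y))+((a*4)+(x+y))))) (not simplifiable)
  at L: (8+(27+((b+9)+7))) (not simplifiable)
  at LR: (27+((b+9)+7)) (not simplifiable)
  at LRR: ((b+9)+7) (not simplifiable)
  at LRRL: (b+9) (not simplifiable)
  at R: (((x*(6+y))*((a+z)*(y*b)))*((y*(z+y))+((a*4)+(x+y)))) (not simplifiable)
  at RL: ((x*(6+y))*((a+z)*(y*b))) (not simplifiable)
  at RLL: (x*(6+y)) (not simplifiable)
  at RLLR: (6+y) (not simplifiable)
  at RLR: ((a+z)*(y*b)) (not simplifiable)
  at RLRL: (a+z) (not simplifiable)
  at RLRR: (y*b) (not simplifiable)
  at RR: ((y*(z+y))+((a*4)+(x+y))) (not simplifiable)
  at RRL: (y*(z+y)) (not simplifiable)
  at RRLR: (z+y) (not simplifiable)
  at RRR: ((a*4)+(x+y)) (not simplifiable)
  at RRRL: (a*4) (not simplifiable)
  at RRRR: (x+y) (not simplifiable)
Result: no simplifiable subexpression found -> normal form.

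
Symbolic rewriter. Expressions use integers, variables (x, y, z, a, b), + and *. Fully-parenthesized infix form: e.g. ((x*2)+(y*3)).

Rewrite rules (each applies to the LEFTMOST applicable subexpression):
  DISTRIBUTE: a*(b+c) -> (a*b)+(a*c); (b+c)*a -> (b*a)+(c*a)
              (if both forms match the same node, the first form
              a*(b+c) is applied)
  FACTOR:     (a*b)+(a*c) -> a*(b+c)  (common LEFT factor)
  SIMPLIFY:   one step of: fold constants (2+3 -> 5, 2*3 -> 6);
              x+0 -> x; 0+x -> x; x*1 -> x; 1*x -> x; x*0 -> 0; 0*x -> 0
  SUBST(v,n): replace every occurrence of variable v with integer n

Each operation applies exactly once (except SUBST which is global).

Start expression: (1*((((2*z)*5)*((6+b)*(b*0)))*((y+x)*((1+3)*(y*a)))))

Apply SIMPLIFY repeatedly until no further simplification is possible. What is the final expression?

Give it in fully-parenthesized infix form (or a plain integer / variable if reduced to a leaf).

Answer: 0

Derivation:
Start: (1*((((2*z)*5)*((6+b)*(b*0)))*((y+x)*((1+3)*(y*a)))))
Step 1: at root: (1*((((2*z)*5)*((6+b)*(b*0)))*((y+x)*((1+3)*(y*a))))) -> ((((2*z)*5)*((6+b)*(b*0)))*((y+x)*((1+3)*(y*a)))); overall: (1*((((2*z)*5)*((6+b)*(b*0)))*((y+x)*((1+3)*(y*a))))) -> ((((2*z)*5)*((6+b)*(b*0)))*((y+x)*((1+3)*(y*a))))
Step 2: at LRR: (b*0) -> 0; overall: ((((2*z)*5)*((6+b)*(b*0)))*((y+x)*((1+3)*(y*a)))) -> ((((2*z)*5)*((6+b)*0))*((y+x)*((1+3)*(y*a))))
Step 3: at LR: ((6+b)*0) -> 0; overall: ((((2*z)*5)*((6+b)*0))*((y+x)*((1+3)*(y*a)))) -> ((((2*z)*5)*0)*((y+x)*((1+3)*(y*a))))
Step 4: at L: (((2*z)*5)*0) -> 0; overall: ((((2*z)*5)*0)*((y+x)*((1+3)*(y*a)))) -> (0*((y+x)*((1+3)*(y*a))))
Step 5: at root: (0*((y+x)*((1+3)*(y*a)))) -> 0; overall: (0*((y+x)*((1+3)*(y*a)))) -> 0
Fixed point: 0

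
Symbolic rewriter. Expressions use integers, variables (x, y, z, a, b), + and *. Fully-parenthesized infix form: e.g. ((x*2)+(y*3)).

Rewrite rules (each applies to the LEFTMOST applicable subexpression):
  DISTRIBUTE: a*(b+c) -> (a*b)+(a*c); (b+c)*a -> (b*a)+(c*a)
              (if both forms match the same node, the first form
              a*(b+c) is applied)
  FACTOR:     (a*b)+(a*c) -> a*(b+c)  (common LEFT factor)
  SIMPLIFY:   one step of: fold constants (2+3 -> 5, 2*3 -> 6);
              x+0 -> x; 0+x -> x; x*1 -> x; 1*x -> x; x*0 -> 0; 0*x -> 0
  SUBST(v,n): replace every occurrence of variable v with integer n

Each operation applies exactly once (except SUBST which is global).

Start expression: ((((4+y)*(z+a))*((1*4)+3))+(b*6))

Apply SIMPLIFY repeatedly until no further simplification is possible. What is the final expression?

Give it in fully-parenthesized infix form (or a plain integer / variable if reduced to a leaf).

Answer: ((((4+y)*(z+a))*7)+(b*6))

Derivation:
Start: ((((4+y)*(z+a))*((1*4)+3))+(b*6))
Step 1: at LRL: (1*4) -> 4; overall: ((((4+y)*(z+a))*((1*4)+3))+(b*6)) -> ((((4+y)*(z+a))*(4+3))+(b*6))
Step 2: at LR: (4+3) -> 7; overall: ((((4+y)*(z+a))*(4+3))+(b*6)) -> ((((4+y)*(z+a))*7)+(b*6))
Fixed point: ((((4+y)*(z+a))*7)+(b*6))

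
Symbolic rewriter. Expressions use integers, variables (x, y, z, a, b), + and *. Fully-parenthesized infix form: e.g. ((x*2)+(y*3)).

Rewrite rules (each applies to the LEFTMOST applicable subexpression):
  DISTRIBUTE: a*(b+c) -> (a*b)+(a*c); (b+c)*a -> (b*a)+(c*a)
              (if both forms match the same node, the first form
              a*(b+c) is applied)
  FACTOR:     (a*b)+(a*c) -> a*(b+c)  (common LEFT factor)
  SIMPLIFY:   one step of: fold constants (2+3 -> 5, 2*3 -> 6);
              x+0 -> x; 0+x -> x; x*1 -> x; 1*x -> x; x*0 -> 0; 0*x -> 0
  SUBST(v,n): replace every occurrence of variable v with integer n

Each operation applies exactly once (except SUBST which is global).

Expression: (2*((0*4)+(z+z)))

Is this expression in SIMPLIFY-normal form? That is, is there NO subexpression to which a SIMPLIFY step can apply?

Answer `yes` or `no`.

Answer: no

Derivation:
Expression: (2*((0*4)+(z+z)))
Scanning for simplifiable subexpressions (pre-order)...
  at root: (2*((0*4)+(z+z))) (not simplifiable)
  at R: ((0*4)+(z+z)) (not simplifiable)
  at RL: (0*4) (SIMPLIFIABLE)
  at RR: (z+z) (not simplifiable)
Found simplifiable subexpr at path RL: (0*4)
One SIMPLIFY step would give: (2*(0+(z+z)))
-> NOT in normal form.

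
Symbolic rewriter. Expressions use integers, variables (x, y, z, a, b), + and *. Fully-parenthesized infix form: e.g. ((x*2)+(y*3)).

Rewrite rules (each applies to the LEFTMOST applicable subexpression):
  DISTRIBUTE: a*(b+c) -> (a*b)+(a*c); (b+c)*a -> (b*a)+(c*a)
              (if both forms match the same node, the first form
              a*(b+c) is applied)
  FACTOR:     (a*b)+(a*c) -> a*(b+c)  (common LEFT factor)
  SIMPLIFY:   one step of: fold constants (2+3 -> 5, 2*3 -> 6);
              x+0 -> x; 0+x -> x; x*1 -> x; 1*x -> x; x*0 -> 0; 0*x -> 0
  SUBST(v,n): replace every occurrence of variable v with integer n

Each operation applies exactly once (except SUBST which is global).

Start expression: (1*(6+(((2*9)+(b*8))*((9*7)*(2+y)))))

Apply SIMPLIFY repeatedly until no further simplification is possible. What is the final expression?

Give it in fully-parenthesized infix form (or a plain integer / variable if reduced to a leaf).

Answer: (6+((18+(b*8))*(63*(2+y))))

Derivation:
Start: (1*(6+(((2*9)+(b*8))*((9*7)*(2+y)))))
Step 1: at root: (1*(6+(((2*9)+(b*8))*((9*7)*(2+y))))) -> (6+(((2*9)+(b*8))*((9*7)*(2+y)))); overall: (1*(6+(((2*9)+(b*8))*((9*7)*(2+y))))) -> (6+(((2*9)+(b*8))*((9*7)*(2+y))))
Step 2: at RLL: (2*9) -> 18; overall: (6+(((2*9)+(b*8))*((9*7)*(2+y)))) -> (6+((18+(b*8))*((9*7)*(2+y))))
Step 3: at RRL: (9*7) -> 63; overall: (6+((18+(b*8))*((9*7)*(2+y)))) -> (6+((18+(b*8))*(63*(2+y))))
Fixed point: (6+((18+(b*8))*(63*(2+y))))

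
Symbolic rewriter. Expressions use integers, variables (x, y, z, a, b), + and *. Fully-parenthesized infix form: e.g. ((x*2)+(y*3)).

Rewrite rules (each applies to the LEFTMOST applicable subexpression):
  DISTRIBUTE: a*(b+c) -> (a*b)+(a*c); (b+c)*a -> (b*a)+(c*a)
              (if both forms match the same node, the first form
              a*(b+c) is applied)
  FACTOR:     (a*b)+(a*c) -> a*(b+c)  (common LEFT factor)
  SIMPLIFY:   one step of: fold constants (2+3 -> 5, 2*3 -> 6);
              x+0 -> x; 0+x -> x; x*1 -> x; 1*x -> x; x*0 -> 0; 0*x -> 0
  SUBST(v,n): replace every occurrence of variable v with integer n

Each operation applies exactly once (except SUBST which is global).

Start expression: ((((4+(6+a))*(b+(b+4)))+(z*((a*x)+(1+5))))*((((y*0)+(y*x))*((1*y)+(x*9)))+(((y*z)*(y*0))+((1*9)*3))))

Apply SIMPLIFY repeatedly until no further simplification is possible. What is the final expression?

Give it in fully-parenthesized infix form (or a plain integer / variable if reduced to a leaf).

Start: ((((4+(6+a))*(b+(b+4)))+(z*((a*x)+(1+5))))*((((y*0)+(y*x))*((1*y)+(x*9)))+(((y*z)*(y*0))+((1*9)*3))))
Step 1: at LRRR: (1+5) -> 6; overall: ((((4+(6+a))*(b+(b+4)))+(z*((a*x)+(1+5))))*((((y*0)+(y*x))*((1*y)+(x*9)))+(((y*z)*(y*0))+((1*9)*3)))) -> ((((4+(6+a))*(b+(b+4)))+(z*((a*x)+6)))*((((y*0)+(y*x))*((1*y)+(x*9)))+(((y*z)*(y*0))+((1*9)*3))))
Step 2: at RLLL: (y*0) -> 0; overall: ((((4+(6+a))*(b+(b+4)))+(z*((a*x)+6)))*((((y*0)+(y*x))*((1*y)+(x*9)))+(((y*z)*(y*0))+((1*9)*3)))) -> ((((4+(6+a))*(b+(b+4)))+(z*((a*x)+6)))*(((0+(y*x))*((1*y)+(x*9)))+(((y*z)*(y*0))+((1*9)*3))))
Step 3: at RLL: (0+(y*x)) -> (y*x); overall: ((((4+(6+a))*(b+(b+4)))+(z*((a*x)+6)))*(((0+(y*x))*((1*y)+(x*9)))+(((y*z)*(y*0))+((1*9)*3)))) -> ((((4+(6+a))*(b+(b+4)))+(z*((a*x)+6)))*(((y*x)*((1*y)+(x*9)))+(((y*z)*(y*0))+((1*9)*3))))
Step 4: at RLRL: (1*y) -> y; overall: ((((4+(6+a))*(b+(b+4)))+(z*((a*x)+6)))*(((y*x)*((1*y)+(x*9)))+(((y*z)*(y*0))+((1*9)*3)))) -> ((((4+(6+a))*(b+(b+4)))+(z*((a*x)+6)))*(((y*x)*(y+(x*9)))+(((y*z)*(y*0))+((1*9)*3))))
Step 5: at RRLR: (y*0) -> 0; overall: ((((4+(6+a))*(b+(b+4)))+(z*((a*x)+6)))*(((y*x)*(y+(x*9)))+(((y*z)*(y*0))+((1*9)*3)))) -> ((((4+(6+a))*(b+(b+4)))+(z*((a*x)+6)))*(((y*x)*(y+(x*9)))+(((y*z)*0)+((1*9)*3))))
Step 6: at RRL: ((y*z)*0) -> 0; overall: ((((4+(6+a))*(b+(b+4)))+(z*((a*x)+6)))*(((y*x)*(y+(x*9)))+(((y*z)*0)+((1*9)*3)))) -> ((((4+(6+a))*(b+(b+4)))+(z*((a*x)+6)))*(((y*x)*(y+(x*9)))+(0+((1*9)*3))))
Step 7: at RR: (0+((1*9)*3)) -> ((1*9)*3); overall: ((((4+(6+a))*(b+(b+4)))+(z*((a*x)+6)))*(((y*x)*(y+(x*9)))+(0+((1*9)*3)))) -> ((((4+(6+a))*(b+(b+4)))+(z*((a*x)+6)))*(((y*x)*(y+(x*9)))+((1*9)*3)))
Step 8: at RRL: (1*9) -> 9; overall: ((((4+(6+a))*(b+(b+4)))+(z*((a*x)+6)))*(((y*x)*(y+(x*9)))+((1*9)*3))) -> ((((4+(6+a))*(b+(b+4)))+(z*((a*x)+6)))*(((y*x)*(y+(x*9)))+(9*3)))
Step 9: at RR: (9*3) -> 27; overall: ((((4+(6+a))*(b+(b+4)))+(z*((a*x)+6)))*(((y*x)*(y+(x*9)))+(9*3))) -> ((((4+(6+a))*(b+(b+4)))+(z*((a*x)+6)))*(((y*x)*(y+(x*9)))+27))
Fixed point: ((((4+(6+a))*(b+(b+4)))+(z*((a*x)+6)))*(((y*x)*(y+(x*9)))+27))

Answer: ((((4+(6+a))*(b+(b+4)))+(z*((a*x)+6)))*(((y*x)*(y+(x*9)))+27))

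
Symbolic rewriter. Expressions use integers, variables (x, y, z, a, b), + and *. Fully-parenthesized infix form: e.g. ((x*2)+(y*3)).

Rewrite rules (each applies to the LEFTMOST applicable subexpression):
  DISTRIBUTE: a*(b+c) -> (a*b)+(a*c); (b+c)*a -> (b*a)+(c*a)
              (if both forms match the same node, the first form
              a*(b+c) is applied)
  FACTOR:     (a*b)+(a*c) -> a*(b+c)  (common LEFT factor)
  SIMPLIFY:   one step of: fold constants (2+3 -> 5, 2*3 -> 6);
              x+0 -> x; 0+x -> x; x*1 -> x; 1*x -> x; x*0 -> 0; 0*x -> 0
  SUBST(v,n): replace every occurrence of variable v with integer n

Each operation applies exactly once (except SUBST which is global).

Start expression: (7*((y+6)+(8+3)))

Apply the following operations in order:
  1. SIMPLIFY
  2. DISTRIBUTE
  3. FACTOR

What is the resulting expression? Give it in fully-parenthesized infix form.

Start: (7*((y+6)+(8+3)))
Apply SIMPLIFY at RR (target: (8+3)): (7*((y+6)+(8+3))) -> (7*((y+6)+11))
Apply DISTRIBUTE at root (target: (7*((y+6)+11))): (7*((y+6)+11)) -> ((7*(y+6))+(7*11))
Apply FACTOR at root (target: ((7*(y+6))+(7*11))): ((7*(y+6))+(7*11)) -> (7*((y+6)+11))

Answer: (7*((y+6)+11))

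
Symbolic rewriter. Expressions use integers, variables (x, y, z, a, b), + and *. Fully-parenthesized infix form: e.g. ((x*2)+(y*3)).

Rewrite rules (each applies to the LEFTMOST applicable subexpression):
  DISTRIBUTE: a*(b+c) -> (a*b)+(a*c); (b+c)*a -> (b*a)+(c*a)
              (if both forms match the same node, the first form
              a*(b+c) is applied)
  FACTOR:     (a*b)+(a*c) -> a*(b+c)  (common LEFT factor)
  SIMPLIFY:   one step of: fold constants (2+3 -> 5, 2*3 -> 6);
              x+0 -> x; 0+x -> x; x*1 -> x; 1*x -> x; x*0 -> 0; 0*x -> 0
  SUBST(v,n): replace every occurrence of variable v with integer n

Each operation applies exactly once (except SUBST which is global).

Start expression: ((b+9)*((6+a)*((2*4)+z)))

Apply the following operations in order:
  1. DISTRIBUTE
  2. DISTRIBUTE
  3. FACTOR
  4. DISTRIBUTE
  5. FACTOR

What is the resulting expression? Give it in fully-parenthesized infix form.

Answer: ((b*((6+a)*((2*4)+z)))+(9*((6+a)*((2*4)+z))))

Derivation:
Start: ((b+9)*((6+a)*((2*4)+z)))
Apply DISTRIBUTE at root (target: ((b+9)*((6+a)*((2*4)+z)))): ((b+9)*((6+a)*((2*4)+z))) -> ((b*((6+a)*((2*4)+z)))+(9*((6+a)*((2*4)+z))))
Apply DISTRIBUTE at LR (target: ((6+a)*((2*4)+z))): ((b*((6+a)*((2*4)+z)))+(9*((6+a)*((2*4)+z)))) -> ((b*(((6+a)*(2*4))+((6+a)*z)))+(9*((6+a)*((2*4)+z))))
Apply FACTOR at LR (target: (((6+a)*(2*4))+((6+a)*z))): ((b*(((6+a)*(2*4))+((6+a)*z)))+(9*((6+a)*((2*4)+z)))) -> ((b*((6+a)*((2*4)+z)))+(9*((6+a)*((2*4)+z))))
Apply DISTRIBUTE at LR (target: ((6+a)*((2*4)+z))): ((b*((6+a)*((2*4)+z)))+(9*((6+a)*((2*4)+z)))) -> ((b*(((6+a)*(2*4))+((6+a)*z)))+(9*((6+a)*((2*4)+z))))
Apply FACTOR at LR (target: (((6+a)*(2*4))+((6+a)*z))): ((b*(((6+a)*(2*4))+((6+a)*z)))+(9*((6+a)*((2*4)+z)))) -> ((b*((6+a)*((2*4)+z)))+(9*((6+a)*((2*4)+z))))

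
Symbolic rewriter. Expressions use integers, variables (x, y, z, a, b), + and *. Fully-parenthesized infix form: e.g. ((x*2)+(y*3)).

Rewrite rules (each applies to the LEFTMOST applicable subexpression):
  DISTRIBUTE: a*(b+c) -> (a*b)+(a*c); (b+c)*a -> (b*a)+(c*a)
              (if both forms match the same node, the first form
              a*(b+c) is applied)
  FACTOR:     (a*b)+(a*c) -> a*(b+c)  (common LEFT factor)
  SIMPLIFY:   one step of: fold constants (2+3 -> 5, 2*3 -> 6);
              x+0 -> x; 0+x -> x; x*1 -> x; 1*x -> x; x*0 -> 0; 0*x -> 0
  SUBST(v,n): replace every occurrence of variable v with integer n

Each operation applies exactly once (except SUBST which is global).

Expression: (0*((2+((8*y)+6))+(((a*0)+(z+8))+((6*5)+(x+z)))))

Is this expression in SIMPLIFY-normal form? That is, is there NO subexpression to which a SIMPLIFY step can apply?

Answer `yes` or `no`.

Expression: (0*((2+((8*y)+6))+(((a*0)+(z+8))+((6*5)+(x+z)))))
Scanning for simplifiable subexpressions (pre-order)...
  at root: (0*((2+((8*y)+6))+(((a*0)+(z+8))+((6*5)+(x+z))))) (SIMPLIFIABLE)
  at R: ((2+((8*y)+6))+(((a*0)+(z+8))+((6*5)+(x+z)))) (not simplifiable)
  at RL: (2+((8*y)+6)) (not simplifiable)
  at RLR: ((8*y)+6) (not simplifiable)
  at RLRL: (8*y) (not simplifiable)
  at RR: (((a*0)+(z+8))+((6*5)+(x+z))) (not simplifiable)
  at RRL: ((a*0)+(z+8)) (not simplifiable)
  at RRLL: (a*0) (SIMPLIFIABLE)
  at RRLR: (z+8) (not simplifiable)
  at RRR: ((6*5)+(x+z)) (not simplifiable)
  at RRRL: (6*5) (SIMPLIFIABLE)
  at RRRR: (x+z) (not simplifiable)
Found simplifiable subexpr at path root: (0*((2+((8*y)+6))+(((a*0)+(z+8))+((6*5)+(x+z)))))
One SIMPLIFY step would give: 0
-> NOT in normal form.

Answer: no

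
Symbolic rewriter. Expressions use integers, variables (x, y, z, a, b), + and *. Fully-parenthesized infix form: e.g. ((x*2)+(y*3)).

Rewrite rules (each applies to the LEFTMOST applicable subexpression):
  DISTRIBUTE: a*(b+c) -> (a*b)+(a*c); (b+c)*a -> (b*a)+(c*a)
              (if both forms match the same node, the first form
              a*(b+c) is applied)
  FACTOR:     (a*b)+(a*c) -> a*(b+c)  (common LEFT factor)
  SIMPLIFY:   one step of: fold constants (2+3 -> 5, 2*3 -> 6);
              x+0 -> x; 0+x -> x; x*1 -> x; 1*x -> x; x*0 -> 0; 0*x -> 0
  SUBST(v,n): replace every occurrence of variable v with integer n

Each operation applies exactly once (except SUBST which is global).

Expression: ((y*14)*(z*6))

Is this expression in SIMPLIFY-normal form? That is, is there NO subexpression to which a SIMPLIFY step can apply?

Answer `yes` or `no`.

Answer: yes

Derivation:
Expression: ((y*14)*(z*6))
Scanning for simplifiable subexpressions (pre-order)...
  at root: ((y*14)*(z*6)) (not simplifiable)
  at L: (y*14) (not simplifiable)
  at R: (z*6) (not simplifiable)
Result: no simplifiable subexpression found -> normal form.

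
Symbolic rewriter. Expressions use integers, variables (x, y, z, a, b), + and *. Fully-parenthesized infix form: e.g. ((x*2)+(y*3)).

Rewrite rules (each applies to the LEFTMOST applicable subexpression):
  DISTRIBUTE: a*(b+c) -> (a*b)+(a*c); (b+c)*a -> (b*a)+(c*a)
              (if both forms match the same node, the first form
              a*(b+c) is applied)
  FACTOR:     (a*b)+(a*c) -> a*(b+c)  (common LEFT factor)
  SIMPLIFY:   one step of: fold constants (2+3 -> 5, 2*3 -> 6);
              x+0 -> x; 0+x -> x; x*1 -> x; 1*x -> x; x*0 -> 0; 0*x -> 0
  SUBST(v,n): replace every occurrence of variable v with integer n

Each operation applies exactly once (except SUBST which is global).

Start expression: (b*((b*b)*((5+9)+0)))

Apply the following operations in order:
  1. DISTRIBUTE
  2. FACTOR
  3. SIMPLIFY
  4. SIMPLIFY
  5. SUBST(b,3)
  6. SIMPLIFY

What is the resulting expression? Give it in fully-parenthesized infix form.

Start: (b*((b*b)*((5+9)+0)))
Apply DISTRIBUTE at R (target: ((b*b)*((5+9)+0))): (b*((b*b)*((5+9)+0))) -> (b*(((b*b)*(5+9))+((b*b)*0)))
Apply FACTOR at R (target: (((b*b)*(5+9))+((b*b)*0))): (b*(((b*b)*(5+9))+((b*b)*0))) -> (b*((b*b)*((5+9)+0)))
Apply SIMPLIFY at RR (target: ((5+9)+0)): (b*((b*b)*((5+9)+0))) -> (b*((b*b)*(5+9)))
Apply SIMPLIFY at RR (target: (5+9)): (b*((b*b)*(5+9))) -> (b*((b*b)*14))
Apply SUBST(b,3): (b*((b*b)*14)) -> (3*((3*3)*14))
Apply SIMPLIFY at RL (target: (3*3)): (3*((3*3)*14)) -> (3*(9*14))

Answer: (3*(9*14))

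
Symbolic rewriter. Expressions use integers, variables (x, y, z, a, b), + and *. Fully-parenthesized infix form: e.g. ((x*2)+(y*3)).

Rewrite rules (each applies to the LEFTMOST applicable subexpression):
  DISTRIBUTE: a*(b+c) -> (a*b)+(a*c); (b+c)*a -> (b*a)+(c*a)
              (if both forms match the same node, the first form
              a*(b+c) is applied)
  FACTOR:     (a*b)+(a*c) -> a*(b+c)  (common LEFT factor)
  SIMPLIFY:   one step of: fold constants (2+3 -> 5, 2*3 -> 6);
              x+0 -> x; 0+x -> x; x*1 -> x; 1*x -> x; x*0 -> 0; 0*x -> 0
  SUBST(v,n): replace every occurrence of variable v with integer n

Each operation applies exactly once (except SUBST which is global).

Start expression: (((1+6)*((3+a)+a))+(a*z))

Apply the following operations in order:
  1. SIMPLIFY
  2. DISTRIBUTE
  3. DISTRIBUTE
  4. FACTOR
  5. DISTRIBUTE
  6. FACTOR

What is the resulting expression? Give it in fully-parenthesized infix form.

Start: (((1+6)*((3+a)+a))+(a*z))
Apply SIMPLIFY at LL (target: (1+6)): (((1+6)*((3+a)+a))+(a*z)) -> ((7*((3+a)+a))+(a*z))
Apply DISTRIBUTE at L (target: (7*((3+a)+a))): ((7*((3+a)+a))+(a*z)) -> (((7*(3+a))+(7*a))+(a*z))
Apply DISTRIBUTE at LL (target: (7*(3+a))): (((7*(3+a))+(7*a))+(a*z)) -> ((((7*3)+(7*a))+(7*a))+(a*z))
Apply FACTOR at LL (target: ((7*3)+(7*a))): ((((7*3)+(7*a))+(7*a))+(a*z)) -> (((7*(3+a))+(7*a))+(a*z))
Apply DISTRIBUTE at LL (target: (7*(3+a))): (((7*(3+a))+(7*a))+(a*z)) -> ((((7*3)+(7*a))+(7*a))+(a*z))
Apply FACTOR at LL (target: ((7*3)+(7*a))): ((((7*3)+(7*a))+(7*a))+(a*z)) -> (((7*(3+a))+(7*a))+(a*z))

Answer: (((7*(3+a))+(7*a))+(a*z))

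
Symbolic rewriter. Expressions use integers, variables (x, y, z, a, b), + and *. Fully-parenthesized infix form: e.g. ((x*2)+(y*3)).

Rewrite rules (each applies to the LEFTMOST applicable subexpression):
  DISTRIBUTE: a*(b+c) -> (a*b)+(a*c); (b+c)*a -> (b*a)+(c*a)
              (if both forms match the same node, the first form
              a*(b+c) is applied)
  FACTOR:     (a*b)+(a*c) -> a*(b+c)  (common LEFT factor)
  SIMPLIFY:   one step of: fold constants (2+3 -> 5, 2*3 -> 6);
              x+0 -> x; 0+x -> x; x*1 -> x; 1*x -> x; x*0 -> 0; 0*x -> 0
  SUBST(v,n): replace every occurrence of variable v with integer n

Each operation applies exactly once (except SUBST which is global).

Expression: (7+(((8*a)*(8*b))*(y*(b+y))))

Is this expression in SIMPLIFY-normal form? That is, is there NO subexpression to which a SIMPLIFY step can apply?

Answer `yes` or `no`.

Answer: yes

Derivation:
Expression: (7+(((8*a)*(8*b))*(y*(b+y))))
Scanning for simplifiable subexpressions (pre-order)...
  at root: (7+(((8*a)*(8*b))*(y*(b+y)))) (not simplifiable)
  at R: (((8*a)*(8*b))*(y*(b+y))) (not simplifiable)
  at RL: ((8*a)*(8*b)) (not simplifiable)
  at RLL: (8*a) (not simplifiable)
  at RLR: (8*b) (not simplifiable)
  at RR: (y*(b+y)) (not simplifiable)
  at RRR: (b+y) (not simplifiable)
Result: no simplifiable subexpression found -> normal form.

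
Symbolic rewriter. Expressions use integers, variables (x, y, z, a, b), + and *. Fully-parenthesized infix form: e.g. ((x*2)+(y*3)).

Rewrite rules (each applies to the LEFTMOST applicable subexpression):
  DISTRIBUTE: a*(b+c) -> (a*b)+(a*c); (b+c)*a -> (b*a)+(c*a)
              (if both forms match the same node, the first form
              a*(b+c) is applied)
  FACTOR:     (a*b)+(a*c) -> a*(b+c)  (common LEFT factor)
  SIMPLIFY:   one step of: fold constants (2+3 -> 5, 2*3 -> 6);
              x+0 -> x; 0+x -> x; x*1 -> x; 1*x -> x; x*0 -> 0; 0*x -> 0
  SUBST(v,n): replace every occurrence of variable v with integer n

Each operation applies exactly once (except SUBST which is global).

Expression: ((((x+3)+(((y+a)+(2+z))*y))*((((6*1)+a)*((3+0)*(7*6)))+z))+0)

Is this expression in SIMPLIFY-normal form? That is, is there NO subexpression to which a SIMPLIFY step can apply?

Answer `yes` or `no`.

Answer: no

Derivation:
Expression: ((((x+3)+(((y+a)+(2+z))*y))*((((6*1)+a)*((3+0)*(7*6)))+z))+0)
Scanning for simplifiable subexpressions (pre-order)...
  at root: ((((x+3)+(((y+a)+(2+z))*y))*((((6*1)+a)*((3+0)*(7*6)))+z))+0) (SIMPLIFIABLE)
  at L: (((x+3)+(((y+a)+(2+z))*y))*((((6*1)+a)*((3+0)*(7*6)))+z)) (not simplifiable)
  at LL: ((x+3)+(((y+a)+(2+z))*y)) (not simplifiable)
  at LLL: (x+3) (not simplifiable)
  at LLR: (((y+a)+(2+z))*y) (not simplifiable)
  at LLRL: ((y+a)+(2+z)) (not simplifiable)
  at LLRLL: (y+a) (not simplifiable)
  at LLRLR: (2+z) (not simplifiable)
  at LR: ((((6*1)+a)*((3+0)*(7*6)))+z) (not simplifiable)
  at LRL: (((6*1)+a)*((3+0)*(7*6))) (not simplifiable)
  at LRLL: ((6*1)+a) (not simplifiable)
  at LRLLL: (6*1) (SIMPLIFIABLE)
  at LRLR: ((3+0)*(7*6)) (not simplifiable)
  at LRLRL: (3+0) (SIMPLIFIABLE)
  at LRLRR: (7*6) (SIMPLIFIABLE)
Found simplifiable subexpr at path root: ((((x+3)+(((y+a)+(2+z))*y))*((((6*1)+a)*((3+0)*(7*6)))+z))+0)
One SIMPLIFY step would give: (((x+3)+(((y+a)+(2+z))*y))*((((6*1)+a)*((3+0)*(7*6)))+z))
-> NOT in normal form.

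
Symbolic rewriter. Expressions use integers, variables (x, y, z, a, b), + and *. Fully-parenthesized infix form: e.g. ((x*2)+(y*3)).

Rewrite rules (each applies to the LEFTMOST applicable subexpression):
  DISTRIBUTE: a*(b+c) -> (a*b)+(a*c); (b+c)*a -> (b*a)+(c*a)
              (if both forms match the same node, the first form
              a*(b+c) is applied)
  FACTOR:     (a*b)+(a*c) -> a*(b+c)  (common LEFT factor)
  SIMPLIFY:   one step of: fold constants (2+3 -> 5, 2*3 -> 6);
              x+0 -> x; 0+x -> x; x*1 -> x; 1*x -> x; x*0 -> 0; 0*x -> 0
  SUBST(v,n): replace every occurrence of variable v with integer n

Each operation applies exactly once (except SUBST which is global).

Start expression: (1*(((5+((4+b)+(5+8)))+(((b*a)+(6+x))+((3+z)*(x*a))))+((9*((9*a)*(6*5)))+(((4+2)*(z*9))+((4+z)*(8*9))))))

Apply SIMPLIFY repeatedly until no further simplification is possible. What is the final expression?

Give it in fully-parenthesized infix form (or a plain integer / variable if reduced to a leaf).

Answer: (((5+((4+b)+13))+(((b*a)+(6+x))+((3+z)*(x*a))))+((9*((9*a)*30))+((6*(z*9))+((4+z)*72))))

Derivation:
Start: (1*(((5+((4+b)+(5+8)))+(((b*a)+(6+x))+((3+z)*(x*a))))+((9*((9*a)*(6*5)))+(((4+2)*(z*9))+((4+z)*(8*9))))))
Step 1: at root: (1*(((5+((4+b)+(5+8)))+(((b*a)+(6+x))+((3+z)*(x*a))))+((9*((9*a)*(6*5)))+(((4+2)*(z*9))+((4+z)*(8*9)))))) -> (((5+((4+b)+(5+8)))+(((b*a)+(6+x))+((3+z)*(x*a))))+((9*((9*a)*(6*5)))+(((4+2)*(z*9))+((4+z)*(8*9))))); overall: (1*(((5+((4+b)+(5+8)))+(((b*a)+(6+x))+((3+z)*(x*a))))+((9*((9*a)*(6*5)))+(((4+2)*(z*9))+((4+z)*(8*9)))))) -> (((5+((4+b)+(5+8)))+(((b*a)+(6+x))+((3+z)*(x*a))))+((9*((9*a)*(6*5)))+(((4+2)*(z*9))+((4+z)*(8*9)))))
Step 2: at LLRR: (5+8) -> 13; overall: (((5+((4+b)+(5+8)))+(((b*a)+(6+x))+((3+z)*(x*a))))+((9*((9*a)*(6*5)))+(((4+2)*(z*9))+((4+z)*(8*9))))) -> (((5+((4+b)+13))+(((b*a)+(6+x))+((3+z)*(x*a))))+((9*((9*a)*(6*5)))+(((4+2)*(z*9))+((4+z)*(8*9)))))
Step 3: at RLRR: (6*5) -> 30; overall: (((5+((4+b)+13))+(((b*a)+(6+x))+((3+z)*(x*a))))+((9*((9*a)*(6*5)))+(((4+2)*(z*9))+((4+z)*(8*9))))) -> (((5+((4+b)+13))+(((b*a)+(6+x))+((3+z)*(x*a))))+((9*((9*a)*30))+(((4+2)*(z*9))+((4+z)*(8*9)))))
Step 4: at RRLL: (4+2) -> 6; overall: (((5+((4+b)+13))+(((b*a)+(6+x))+((3+z)*(x*a))))+((9*((9*a)*30))+(((4+2)*(z*9))+((4+z)*(8*9))))) -> (((5+((4+b)+13))+(((b*a)+(6+x))+((3+z)*(x*a))))+((9*((9*a)*30))+((6*(z*9))+((4+z)*(8*9)))))
Step 5: at RRRR: (8*9) -> 72; overall: (((5+((4+b)+13))+(((b*a)+(6+x))+((3+z)*(x*a))))+((9*((9*a)*30))+((6*(z*9))+((4+z)*(8*9))))) -> (((5+((4+b)+13))+(((b*a)+(6+x))+((3+z)*(x*a))))+((9*((9*a)*30))+((6*(z*9))+((4+z)*72))))
Fixed point: (((5+((4+b)+13))+(((b*a)+(6+x))+((3+z)*(x*a))))+((9*((9*a)*30))+((6*(z*9))+((4+z)*72))))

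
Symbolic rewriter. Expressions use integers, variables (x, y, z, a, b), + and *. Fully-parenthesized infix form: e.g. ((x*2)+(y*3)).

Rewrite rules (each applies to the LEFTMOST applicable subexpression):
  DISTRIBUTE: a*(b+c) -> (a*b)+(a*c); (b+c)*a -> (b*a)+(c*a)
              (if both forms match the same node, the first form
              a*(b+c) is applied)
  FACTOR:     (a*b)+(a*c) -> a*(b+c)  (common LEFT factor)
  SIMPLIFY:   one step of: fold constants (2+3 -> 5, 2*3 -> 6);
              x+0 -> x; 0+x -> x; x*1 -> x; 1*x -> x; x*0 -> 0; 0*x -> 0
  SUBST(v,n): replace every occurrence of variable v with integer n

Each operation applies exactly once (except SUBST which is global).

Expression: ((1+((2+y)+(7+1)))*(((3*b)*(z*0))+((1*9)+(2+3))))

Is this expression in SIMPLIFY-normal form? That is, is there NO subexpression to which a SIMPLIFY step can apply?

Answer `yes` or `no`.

Expression: ((1+((2+y)+(7+1)))*(((3*b)*(z*0))+((1*9)+(2+3))))
Scanning for simplifiable subexpressions (pre-order)...
  at root: ((1+((2+y)+(7+1)))*(((3*b)*(z*0))+((1*9)+(2+3)))) (not simplifiable)
  at L: (1+((2+y)+(7+1))) (not simplifiable)
  at LR: ((2+y)+(7+1)) (not simplifiable)
  at LRL: (2+y) (not simplifiable)
  at LRR: (7+1) (SIMPLIFIABLE)
  at R: (((3*b)*(z*0))+((1*9)+(2+3))) (not simplifiable)
  at RL: ((3*b)*(z*0)) (not simplifiable)
  at RLL: (3*b) (not simplifiable)
  at RLR: (z*0) (SIMPLIFIABLE)
  at RR: ((1*9)+(2+3)) (not simplifiable)
  at RRL: (1*9) (SIMPLIFIABLE)
  at RRR: (2+3) (SIMPLIFIABLE)
Found simplifiable subexpr at path LRR: (7+1)
One SIMPLIFY step would give: ((1+((2+y)+8))*(((3*b)*(z*0))+((1*9)+(2+3))))
-> NOT in normal form.

Answer: no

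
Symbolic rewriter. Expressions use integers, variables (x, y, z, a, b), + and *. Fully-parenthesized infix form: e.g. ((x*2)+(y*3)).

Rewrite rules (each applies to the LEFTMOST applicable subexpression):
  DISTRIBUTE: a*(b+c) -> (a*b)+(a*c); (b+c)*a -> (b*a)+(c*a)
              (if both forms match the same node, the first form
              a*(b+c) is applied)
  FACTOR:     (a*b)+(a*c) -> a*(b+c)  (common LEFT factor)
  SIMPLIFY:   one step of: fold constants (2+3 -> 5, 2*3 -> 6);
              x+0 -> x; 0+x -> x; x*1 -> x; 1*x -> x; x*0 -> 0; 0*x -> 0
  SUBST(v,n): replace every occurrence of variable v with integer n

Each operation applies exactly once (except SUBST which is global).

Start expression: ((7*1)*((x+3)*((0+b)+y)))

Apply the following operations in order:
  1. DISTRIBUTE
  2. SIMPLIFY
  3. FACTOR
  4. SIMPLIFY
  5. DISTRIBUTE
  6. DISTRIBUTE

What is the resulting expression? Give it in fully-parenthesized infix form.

Start: ((7*1)*((x+3)*((0+b)+y)))
Apply DISTRIBUTE at R (target: ((x+3)*((0+b)+y))): ((7*1)*((x+3)*((0+b)+y))) -> ((7*1)*(((x+3)*(0+b))+((x+3)*y)))
Apply SIMPLIFY at L (target: (7*1)): ((7*1)*(((x+3)*(0+b))+((x+3)*y))) -> (7*(((x+3)*(0+b))+((x+3)*y)))
Apply FACTOR at R (target: (((x+3)*(0+b))+((x+3)*y))): (7*(((x+3)*(0+b))+((x+3)*y))) -> (7*((x+3)*((0+b)+y)))
Apply SIMPLIFY at RRL (target: (0+b)): (7*((x+3)*((0+b)+y))) -> (7*((x+3)*(b+y)))
Apply DISTRIBUTE at R (target: ((x+3)*(b+y))): (7*((x+3)*(b+y))) -> (7*(((x+3)*b)+((x+3)*y)))
Apply DISTRIBUTE at root (target: (7*(((x+3)*b)+((x+3)*y)))): (7*(((x+3)*b)+((x+3)*y))) -> ((7*((x+3)*b))+(7*((x+3)*y)))

Answer: ((7*((x+3)*b))+(7*((x+3)*y)))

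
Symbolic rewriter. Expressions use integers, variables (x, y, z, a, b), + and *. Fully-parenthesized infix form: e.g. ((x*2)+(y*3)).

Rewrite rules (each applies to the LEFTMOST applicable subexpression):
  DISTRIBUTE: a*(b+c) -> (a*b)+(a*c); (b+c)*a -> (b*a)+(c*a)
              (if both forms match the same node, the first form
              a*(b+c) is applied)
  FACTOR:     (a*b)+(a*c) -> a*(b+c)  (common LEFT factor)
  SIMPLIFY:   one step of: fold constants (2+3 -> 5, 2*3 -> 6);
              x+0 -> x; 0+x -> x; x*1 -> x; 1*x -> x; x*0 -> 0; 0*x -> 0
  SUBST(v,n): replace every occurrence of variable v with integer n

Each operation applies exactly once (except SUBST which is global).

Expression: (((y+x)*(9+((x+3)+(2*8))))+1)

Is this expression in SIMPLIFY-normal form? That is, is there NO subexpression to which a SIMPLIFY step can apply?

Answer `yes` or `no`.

Answer: no

Derivation:
Expression: (((y+x)*(9+((x+3)+(2*8))))+1)
Scanning for simplifiable subexpressions (pre-order)...
  at root: (((y+x)*(9+((x+3)+(2*8))))+1) (not simplifiable)
  at L: ((y+x)*(9+((x+3)+(2*8)))) (not simplifiable)
  at LL: (y+x) (not simplifiable)
  at LR: (9+((x+3)+(2*8))) (not simplifiable)
  at LRR: ((x+3)+(2*8)) (not simplifiable)
  at LRRL: (x+3) (not simplifiable)
  at LRRR: (2*8) (SIMPLIFIABLE)
Found simplifiable subexpr at path LRRR: (2*8)
One SIMPLIFY step would give: (((y+x)*(9+((x+3)+16)))+1)
-> NOT in normal form.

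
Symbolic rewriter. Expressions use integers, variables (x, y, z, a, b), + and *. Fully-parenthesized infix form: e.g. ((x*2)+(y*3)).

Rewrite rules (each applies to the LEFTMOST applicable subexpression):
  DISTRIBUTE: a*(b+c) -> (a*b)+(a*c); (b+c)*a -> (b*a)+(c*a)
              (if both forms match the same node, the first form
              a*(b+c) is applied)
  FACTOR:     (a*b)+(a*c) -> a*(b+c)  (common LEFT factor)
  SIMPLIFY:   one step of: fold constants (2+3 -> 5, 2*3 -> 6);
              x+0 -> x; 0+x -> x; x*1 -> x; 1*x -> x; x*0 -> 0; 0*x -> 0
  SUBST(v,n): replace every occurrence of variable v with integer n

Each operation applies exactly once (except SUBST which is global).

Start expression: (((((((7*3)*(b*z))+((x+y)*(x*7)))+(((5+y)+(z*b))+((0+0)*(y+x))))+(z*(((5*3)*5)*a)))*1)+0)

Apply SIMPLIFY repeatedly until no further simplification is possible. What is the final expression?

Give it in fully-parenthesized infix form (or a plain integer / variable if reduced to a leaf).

Start: (((((((7*3)*(b*z))+((x+y)*(x*7)))+(((5+y)+(z*b))+((0+0)*(y+x))))+(z*(((5*3)*5)*a)))*1)+0)
Step 1: at root: (((((((7*3)*(b*z))+((x+y)*(x*7)))+(((5+y)+(z*b))+((0+0)*(y+x))))+(z*(((5*3)*5)*a)))*1)+0) -> ((((((7*3)*(b*z))+((x+y)*(x*7)))+(((5+y)+(z*b))+((0+0)*(y+x))))+(z*(((5*3)*5)*a)))*1); overall: (((((((7*3)*(b*z))+((x+y)*(x*7)))+(((5+y)+(z*b))+((0+0)*(y+x))))+(z*(((5*3)*5)*a)))*1)+0) -> ((((((7*3)*(b*z))+((x+y)*(x*7)))+(((5+y)+(z*b))+((0+0)*(y+x))))+(z*(((5*3)*5)*a)))*1)
Step 2: at root: ((((((7*3)*(b*z))+((x+y)*(x*7)))+(((5+y)+(z*b))+((0+0)*(y+x))))+(z*(((5*3)*5)*a)))*1) -> (((((7*3)*(b*z))+((x+y)*(x*7)))+(((5+y)+(z*b))+((0+0)*(y+x))))+(z*(((5*3)*5)*a))); overall: ((((((7*3)*(b*z))+((x+y)*(x*7)))+(((5+y)+(z*b))+((0+0)*(y+x))))+(z*(((5*3)*5)*a)))*1) -> (((((7*3)*(b*z))+((x+y)*(x*7)))+(((5+y)+(z*b))+((0+0)*(y+x))))+(z*(((5*3)*5)*a)))
Step 3: at LLLL: (7*3) -> 21; overall: (((((7*3)*(b*z))+((x+y)*(x*7)))+(((5+y)+(z*b))+((0+0)*(y+x))))+(z*(((5*3)*5)*a))) -> ((((21*(b*z))+((x+y)*(x*7)))+(((5+y)+(z*b))+((0+0)*(y+x))))+(z*(((5*3)*5)*a)))
Step 4: at LRRL: (0+0) -> 0; overall: ((((21*(b*z))+((x+y)*(x*7)))+(((5+y)+(z*b))+((0+0)*(y+x))))+(z*(((5*3)*5)*a))) -> ((((21*(b*z))+((x+y)*(x*7)))+(((5+y)+(z*b))+(0*(y+x))))+(z*(((5*3)*5)*a)))
Step 5: at LRR: (0*(y+x)) -> 0; overall: ((((21*(b*z))+((x+y)*(x*7)))+(((5+y)+(z*b))+(0*(y+x))))+(z*(((5*3)*5)*a))) -> ((((21*(b*z))+((x+y)*(x*7)))+(((5+y)+(z*b))+0))+(z*(((5*3)*5)*a)))
Step 6: at LR: (((5+y)+(z*b))+0) -> ((5+y)+(z*b)); overall: ((((21*(b*z))+((x+y)*(x*7)))+(((5+y)+(z*b))+0))+(z*(((5*3)*5)*a))) -> ((((21*(b*z))+((x+y)*(x*7)))+((5+y)+(z*b)))+(z*(((5*3)*5)*a)))
Step 7: at RRLL: (5*3) -> 15; overall: ((((21*(b*z))+((x+y)*(x*7)))+((5+y)+(z*b)))+(z*(((5*3)*5)*a))) -> ((((21*(b*z))+((x+y)*(x*7)))+((5+y)+(z*b)))+(z*((15*5)*a)))
Step 8: at RRL: (15*5) -> 75; overall: ((((21*(b*z))+((x+y)*(x*7)))+((5+y)+(z*b)))+(z*((15*5)*a))) -> ((((21*(b*z))+((x+y)*(x*7)))+((5+y)+(z*b)))+(z*(75*a)))
Fixed point: ((((21*(b*z))+((x+y)*(x*7)))+((5+y)+(z*b)))+(z*(75*a)))

Answer: ((((21*(b*z))+((x+y)*(x*7)))+((5+y)+(z*b)))+(z*(75*a)))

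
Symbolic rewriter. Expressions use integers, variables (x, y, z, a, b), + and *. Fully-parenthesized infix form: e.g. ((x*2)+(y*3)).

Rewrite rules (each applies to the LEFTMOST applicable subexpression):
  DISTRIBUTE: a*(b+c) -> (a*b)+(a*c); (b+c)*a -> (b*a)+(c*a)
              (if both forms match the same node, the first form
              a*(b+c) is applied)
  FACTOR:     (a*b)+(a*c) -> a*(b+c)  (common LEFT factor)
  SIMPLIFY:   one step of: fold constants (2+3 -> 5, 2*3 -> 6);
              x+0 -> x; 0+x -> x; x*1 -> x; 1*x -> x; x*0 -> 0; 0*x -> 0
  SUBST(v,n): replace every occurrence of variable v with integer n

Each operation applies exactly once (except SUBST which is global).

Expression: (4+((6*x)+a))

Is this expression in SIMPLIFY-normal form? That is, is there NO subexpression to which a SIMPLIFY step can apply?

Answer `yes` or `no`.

Answer: yes

Derivation:
Expression: (4+((6*x)+a))
Scanning for simplifiable subexpressions (pre-order)...
  at root: (4+((6*x)+a)) (not simplifiable)
  at R: ((6*x)+a) (not simplifiable)
  at RL: (6*x) (not simplifiable)
Result: no simplifiable subexpression found -> normal form.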